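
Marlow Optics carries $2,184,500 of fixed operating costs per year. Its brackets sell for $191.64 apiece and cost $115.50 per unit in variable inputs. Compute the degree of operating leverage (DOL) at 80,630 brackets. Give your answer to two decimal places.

1.55

Total contribution margin = 80,630 × $76.14 = $6,139,168.20.
Operating income = contribution − fixed costs = $6,139,168.20 − $2,184,500 = $3,954,668.20.
So DOL = total CM / EBIT = $6,139,168.20 / $3,954,668.20 = 1.5524.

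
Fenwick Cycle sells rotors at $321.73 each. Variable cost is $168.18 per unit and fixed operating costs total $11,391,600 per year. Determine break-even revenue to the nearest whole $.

$23,868,574

Contribution margin per unit = $321.73 − $168.18 = $153.55, a CM ratio of $153.55 ÷ $321.73 = 0.4773.
Break-even revenue = fixed costs × price ÷ CM = $11,391,600 × $321.73 ÷ $153.55 = $23,868,574.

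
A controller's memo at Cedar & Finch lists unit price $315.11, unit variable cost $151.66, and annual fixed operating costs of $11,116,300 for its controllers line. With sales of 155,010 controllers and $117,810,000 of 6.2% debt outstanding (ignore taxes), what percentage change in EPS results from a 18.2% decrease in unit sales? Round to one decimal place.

-66.7%

Contribution at this volume is 155,010 × $163.45 = $25,336,384.50.
Operating income = contribution − fixed costs = $25,336,384.50 − $11,116,300 = $14,220,084.50.
Interest = $7,304,220.00, so EBIT − I = $6,915,864.50.
Degree of combined leverage = contribution ÷ (EBIT − I) = $25,336,384.50 ÷ $6,915,864.50 = 3.6635.
%ΔEPS = DCL × %ΔSales = 3.6635 × -18.2% = -66.7%.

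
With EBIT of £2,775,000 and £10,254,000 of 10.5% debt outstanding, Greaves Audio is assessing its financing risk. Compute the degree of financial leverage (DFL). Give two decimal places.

1.63

Interest = £1,076,670.00.
Degree of financial leverage = EBIT / (EBIT − interest) = £2,775,000 / £1,698,330.00 = 1.6340.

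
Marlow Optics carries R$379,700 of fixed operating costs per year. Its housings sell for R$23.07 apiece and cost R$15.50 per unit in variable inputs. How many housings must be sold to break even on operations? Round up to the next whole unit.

50,159 housings

Each unit contributes R$23.07 − R$15.50 = R$7.57.
Units to break even: R$379,700 ÷ R$7.57 = 50,158.52, rounded up to 50,159.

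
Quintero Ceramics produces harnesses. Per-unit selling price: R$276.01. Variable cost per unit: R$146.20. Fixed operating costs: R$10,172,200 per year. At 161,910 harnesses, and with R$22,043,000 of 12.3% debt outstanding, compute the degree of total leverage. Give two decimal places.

2.58

Contribution at this volume is 161,910 × R$129.81 = R$21,017,537.10.
Subtracting fixed costs: EBIT = R$21,017,537.10 − R$10,172,200 = R$10,845,337.10. Interest = R$2,711,289.00, so EBIT − I = R$8,134,048.10.
DCL = contribution ÷ (EBIT − I) = R$21,017,537.10 ÷ R$8,134,048.10 = 2.5839.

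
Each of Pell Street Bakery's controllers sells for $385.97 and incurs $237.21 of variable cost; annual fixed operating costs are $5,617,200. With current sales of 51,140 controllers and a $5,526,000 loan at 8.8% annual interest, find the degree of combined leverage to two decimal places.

5.06

Contribution at this volume is 51,140 × $148.76 = $7,607,586.40.
Operating income = contribution − fixed costs = $7,607,586.40 − $5,617,200 = $1,990,386.40. Interest = $486,288.00.
DOL = $7,607,586.40 ÷ $1,990,386.40 = 3.8222; DFL = $1,990,386.40 ÷ $1,504,098.40 = 1.3233.
DCL = DOL × DFL = 3.8222 × 1.3233 = 5.0579.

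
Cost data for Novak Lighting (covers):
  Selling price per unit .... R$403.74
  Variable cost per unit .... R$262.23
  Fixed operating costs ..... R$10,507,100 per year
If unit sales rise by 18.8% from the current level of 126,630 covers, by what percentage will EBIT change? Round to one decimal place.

Total contribution margin = 126,630 × R$141.51 = R$17,919,411.30.
Subtracting fixed costs: EBIT = R$17,919,411.30 − R$10,507,100 = R$7,412,311.30.
So DOL = total CM / EBIT = R$17,919,411.30 / R$7,412,311.30 = 2.4175.
So EBIT moves 2.4175 × (+18.8%) = +45.4%.

+45.4%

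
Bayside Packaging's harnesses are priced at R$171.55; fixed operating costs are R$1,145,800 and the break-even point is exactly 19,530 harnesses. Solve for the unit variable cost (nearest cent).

R$112.88

At break-even, FC = Q × (P − VC), so P − VC = R$1,145,800 ÷ 19,530 = R$58.6687.
Variable cost per unit = R$171.55 − R$58.6687 = R$112.88.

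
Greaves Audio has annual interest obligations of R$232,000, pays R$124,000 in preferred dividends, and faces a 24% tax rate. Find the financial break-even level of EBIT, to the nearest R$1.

R$395,158

Preferred dividends are paid after tax, so their pre-tax equivalent is R$124,000 ÷ (1 − 0.24) = R$163,157.89.
EPS = 0 when EBIT covers interest plus the pre-tax preferred burden: R$232,000 + R$163,157.89 = R$395,157.89.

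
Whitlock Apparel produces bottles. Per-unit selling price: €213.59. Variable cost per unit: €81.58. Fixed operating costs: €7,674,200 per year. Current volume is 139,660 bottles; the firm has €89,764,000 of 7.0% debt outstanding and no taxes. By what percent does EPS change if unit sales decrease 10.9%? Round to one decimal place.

Total contribution margin = 139,660 × €132.01 = €18,436,516.60.
EBIT = €18,436,516.60 − €7,674,200 = €10,762,316.60.
Interest = €6,283,480.00, so EBIT − I = €4,478,836.60.
Degree of combined leverage = contribution ÷ (EBIT − I) = €18,436,516.60 ÷ €4,478,836.60 = 4.1164.
EPS therefore changes by 4.1164 × (-10.9%) = -44.9%.

-44.9%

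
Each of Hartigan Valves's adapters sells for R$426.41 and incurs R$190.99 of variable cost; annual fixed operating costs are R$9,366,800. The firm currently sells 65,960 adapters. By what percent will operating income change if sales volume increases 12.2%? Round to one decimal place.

Contribution at this volume is 65,960 × R$235.42 = R$15,528,303.20.
EBIT = R$15,528,303.20 − R$9,366,800 = R$6,161,503.20.
So DOL = total CM / EBIT = R$15,528,303.20 / R$6,161,503.20 = 2.5202.
So EBIT moves 2.5202 × (+12.2%) = +30.7%.

+30.7%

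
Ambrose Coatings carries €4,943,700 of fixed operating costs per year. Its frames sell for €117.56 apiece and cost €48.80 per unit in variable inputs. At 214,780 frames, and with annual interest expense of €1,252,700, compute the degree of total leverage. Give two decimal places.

1.72

Total contribution margin = 214,780 × €68.76 = €14,768,272.80.
EBIT = €14,768,272.80 − €4,943,700 = €9,824,572.80. Interest = €1,252,700.00.
DOL = €14,768,272.80 ÷ €9,824,572.80 = 1.5032; DFL = €9,824,572.80 ÷ €8,571,872.80 = 1.1461.
DCL = DOL × DFL = 1.5032 × 1.1461 = 1.7228.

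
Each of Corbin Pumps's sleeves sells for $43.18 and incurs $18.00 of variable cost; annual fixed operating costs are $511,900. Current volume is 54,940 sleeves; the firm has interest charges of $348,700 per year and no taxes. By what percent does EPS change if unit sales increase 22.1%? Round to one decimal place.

Contribution at this volume is 54,940 × $25.18 = $1,383,389.20.
Subtracting fixed costs: EBIT = $1,383,389.20 − $511,900 = $871,489.20.
Interest = $348,700.00, so EBIT − I = $522,789.20.
Degree of combined leverage = contribution ÷ (EBIT − I) = $1,383,389.20 ÷ $522,789.20 = 2.6462.
%ΔEPS = DCL × %ΔSales = 2.6462 × +22.1% = +58.5%.

+58.5%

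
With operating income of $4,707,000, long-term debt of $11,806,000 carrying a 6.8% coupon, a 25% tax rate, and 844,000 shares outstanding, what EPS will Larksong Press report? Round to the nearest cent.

Pre-tax income = $4,707,000 − $802,808.00 = $3,904,192.00.
After tax at 25%: net income = $3,904,192.00 × 0.75 = $2,928,144.00.
EPS = $2,928,144.00 ÷ 844,000 = $3.47.

$3.47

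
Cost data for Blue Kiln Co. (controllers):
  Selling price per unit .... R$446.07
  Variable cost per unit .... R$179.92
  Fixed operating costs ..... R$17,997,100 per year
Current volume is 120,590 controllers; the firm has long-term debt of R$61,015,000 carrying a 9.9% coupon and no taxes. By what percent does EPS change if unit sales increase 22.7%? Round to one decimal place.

Total contribution margin = 120,590 × R$266.15 = R$32,095,028.50.
Operating income = contribution − fixed costs = R$32,095,028.50 − R$17,997,100 = R$14,097,928.50.
After interest of R$6,040,485.00, pre-tax earnings = R$8,057,443.50.
DCL = total CM / (EBIT − I) = R$32,095,028.50 / R$8,057,443.50 = 3.9833.
EPS therefore changes by 3.9833 × (+22.7%) = +90.4%.

+90.4%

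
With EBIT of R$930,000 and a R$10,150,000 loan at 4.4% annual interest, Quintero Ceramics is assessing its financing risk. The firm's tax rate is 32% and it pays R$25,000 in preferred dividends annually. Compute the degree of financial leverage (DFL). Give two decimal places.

2.08

Interest = R$446,600.00.
Preferred dividends grossed up pre-tax: R$25,000 / (1 − 0.32) = R$36,764.71.
DFL = EBIT ÷ [EBIT − I − D_p/(1−t)] = R$930,000 ÷ [R$930,000 − R$446,600.00 − R$36,764.71] = R$930,000 ÷ R$446,635.29 = 2.0822.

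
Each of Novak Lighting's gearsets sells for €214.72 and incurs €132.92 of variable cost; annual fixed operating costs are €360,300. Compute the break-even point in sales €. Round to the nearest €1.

CM per unit = €214.72 − €132.92 = €81.80; CM ratio = €81.80 / €214.72 = 0.3810.
Break-even sales = FC ÷ CM ratio = €360,300 × €214.72 / €81.80 = €945,765.

€945,765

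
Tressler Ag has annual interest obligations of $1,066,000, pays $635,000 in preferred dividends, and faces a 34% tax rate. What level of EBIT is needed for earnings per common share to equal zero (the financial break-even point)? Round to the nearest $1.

$2,028,121

Preferred dividends are paid after tax, so their pre-tax equivalent is $635,000 ÷ (1 − 0.34) = $962,121.21.
Financial break-even EBIT = interest + D_p ÷ (1 − t) = $1,066,000 + $962,121.21 = $2,028,121.21.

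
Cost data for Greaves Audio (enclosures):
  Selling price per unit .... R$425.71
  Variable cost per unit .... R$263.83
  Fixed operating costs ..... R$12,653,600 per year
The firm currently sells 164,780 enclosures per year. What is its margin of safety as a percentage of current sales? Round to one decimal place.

Unit CM = price − variable cost = R$425.71 − R$263.83 = R$161.88. Break-even units = R$12,653,600 ÷ R$161.88 = 78,166.54; break-even revenue = 78,166.54 × R$425.71 = R$33,276,279.07.
Current sales = 164,780 × R$425.71 = R$70,148,493.80.
Margin of safety = (R$70,148,493.80 − R$33,276,279.07) ÷ R$70,148,493.80 = 52.6%.

52.6%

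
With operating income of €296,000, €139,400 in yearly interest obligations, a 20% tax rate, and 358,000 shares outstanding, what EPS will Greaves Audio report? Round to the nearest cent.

Pre-tax income = €296,000 − €139,400.00 = €156,600.00.
After tax at 20%: net income = €156,600.00 × 0.80 = €125,280.00.
Per share: €125,280.00 / 358,000 shares = €0.35.

€0.35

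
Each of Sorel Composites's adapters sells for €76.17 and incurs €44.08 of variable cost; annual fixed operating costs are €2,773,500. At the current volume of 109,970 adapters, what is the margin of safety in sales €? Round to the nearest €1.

€1,793,134

Each unit contributes €76.17 − €44.08 = €32.09. Break-even units = €2,773,500 ÷ €32.09 = 86,428.79; break-even revenue = 86,428.79 × €76.17 = €6,583,281.24.
Actual sales revenue = 109,970 × €76.17 = €8,376,414.90.
Margin of safety = €8,376,414.90 − €6,583,281.24 = €1,793,134.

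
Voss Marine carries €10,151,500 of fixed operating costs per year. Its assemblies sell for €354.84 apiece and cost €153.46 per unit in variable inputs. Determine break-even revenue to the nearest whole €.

€17,887,368

Contribution margin per unit = €354.84 − €153.46 = €201.38, a CM ratio of €201.38 ÷ €354.84 = 0.5675.
Break-even sales = FC ÷ CM ratio = €10,151,500 × €354.84 / €201.38 = €17,887,368.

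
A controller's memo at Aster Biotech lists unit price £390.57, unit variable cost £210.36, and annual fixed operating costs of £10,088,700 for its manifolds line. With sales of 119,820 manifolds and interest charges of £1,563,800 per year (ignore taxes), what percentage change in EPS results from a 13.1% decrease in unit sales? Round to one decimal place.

-28.5%

At 119,820 units, contribution = 119,820 × £180.21 = £21,592,762.20.
Operating income = contribution − fixed costs = £21,592,762.20 − £10,088,700 = £11,504,062.20.
After interest of £1,563,800.00, pre-tax earnings = £9,940,262.20.
Degree of combined leverage = contribution ÷ (EBIT − I) = £21,592,762.20 ÷ £9,940,262.20 = 2.1723.
EPS therefore changes by 2.1723 × (-13.1%) = -28.5%.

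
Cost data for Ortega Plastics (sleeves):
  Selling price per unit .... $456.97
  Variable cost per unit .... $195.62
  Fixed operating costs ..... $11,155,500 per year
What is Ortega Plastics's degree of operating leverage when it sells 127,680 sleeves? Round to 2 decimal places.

1.50

Total contribution margin = 127,680 × $261.35 = $33,369,168.00.
Operating income = contribution − fixed costs = $33,369,168.00 − $11,155,500 = $22,213,668.00.
Degree of operating leverage = $33,369,168.00 / $22,213,668.00 = 1.5022.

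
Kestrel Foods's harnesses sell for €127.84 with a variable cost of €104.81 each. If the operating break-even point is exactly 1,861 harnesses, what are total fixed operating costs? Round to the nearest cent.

€42,858.83

Unit CM = price − variable cost = €127.84 − €104.81 = €23.03.
Fixed costs = break-even units × CM = 1,861 × €23.03 = €42,858.83.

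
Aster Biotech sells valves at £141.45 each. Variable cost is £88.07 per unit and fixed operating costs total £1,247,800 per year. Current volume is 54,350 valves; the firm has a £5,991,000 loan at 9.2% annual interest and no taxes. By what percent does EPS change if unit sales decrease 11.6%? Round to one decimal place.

Contribution at this volume is 54,350 × £53.38 = £2,901,203.00.
EBIT = £2,901,203.00 − £1,247,800 = £1,653,403.00.
Interest = £551,172.00, so EBIT − I = £1,102,231.00.
Degree of combined leverage = contribution ÷ (EBIT − I) = £2,901,203.00 ÷ £1,102,231.00 = 2.6321.
EPS therefore changes by 2.6321 × (-11.6%) = -30.5%.

-30.5%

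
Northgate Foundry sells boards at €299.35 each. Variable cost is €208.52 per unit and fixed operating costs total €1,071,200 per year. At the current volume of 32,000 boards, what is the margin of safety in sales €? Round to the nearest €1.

€6,048,828

Unit CM = price − variable cost = €299.35 − €208.52 = €90.83. Break-even units = €1,071,200 ÷ €90.83 = 11,793.46; break-even revenue = 11,793.46 × €299.35 = €3,530,372.34.
Actual sales revenue = 32,000 × €299.35 = €9,579,200.00.
Margin of safety = €9,579,200.00 − €3,530,372.34 = €6,048,828.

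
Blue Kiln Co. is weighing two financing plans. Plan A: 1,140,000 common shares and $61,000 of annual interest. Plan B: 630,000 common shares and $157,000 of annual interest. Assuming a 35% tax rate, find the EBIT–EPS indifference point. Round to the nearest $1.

$275,588

At indifference, (EBIT − 61,000)(1 − t)/1,140,000 = (EBIT − 157,000)(1 − t)/630,000.
The (1 − t) factor cancels: (EBIT − 61,000) × 630,000 = (EBIT − 157,000) × 1,140,000.
EBIT × (1,140,000 − 630,000) = 157,000 × 1,140,000 − 61,000 × 630,000 = 140,550,000,000, so EBIT = 140,550,000,000 ÷ 510,000 = 275,588.24.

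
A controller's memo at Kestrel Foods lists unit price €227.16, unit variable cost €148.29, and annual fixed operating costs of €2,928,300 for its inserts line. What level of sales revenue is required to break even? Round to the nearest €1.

€8,434,039

CM per unit = €227.16 − €148.29 = €78.87; CM ratio = €78.87 / €227.16 = 0.3472.
Break-even revenue = fixed costs × price ÷ CM = €2,928,300 × €227.16 ÷ €78.87 = €8,434,039.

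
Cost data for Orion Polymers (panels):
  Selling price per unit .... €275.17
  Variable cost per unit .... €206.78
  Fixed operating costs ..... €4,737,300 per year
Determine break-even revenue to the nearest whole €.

€19,060,723

Contribution margin per unit = €275.17 − €206.78 = €68.39, a CM ratio of €68.39 ÷ €275.17 = 0.2485.
Break-even revenue = fixed costs × price ÷ CM = €4,737,300 × €275.17 ÷ €68.39 = €19,060,723.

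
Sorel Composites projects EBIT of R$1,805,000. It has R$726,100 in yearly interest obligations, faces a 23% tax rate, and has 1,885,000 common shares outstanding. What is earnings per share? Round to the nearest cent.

R$0.44

Interest = R$726,100.00, so EBT = R$1,805,000 − R$726,100.00 = R$1,078,900.00.
Net income = R$1,078,900.00 × (1 − 0.23) = R$830,753.00.
EPS = R$830,753.00 ÷ 1,885,000 = R$0.44.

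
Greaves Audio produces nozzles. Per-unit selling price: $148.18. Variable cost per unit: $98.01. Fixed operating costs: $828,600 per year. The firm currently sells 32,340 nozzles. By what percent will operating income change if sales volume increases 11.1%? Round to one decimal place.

+22.7%

At 32,340 units, contribution = 32,340 × $50.17 = $1,622,497.80.
Operating income = contribution − fixed costs = $1,622,497.80 − $828,600 = $793,897.80.
So DOL = total CM / EBIT = $1,622,497.80 / $793,897.80 = 2.0437.
%ΔEBIT = DOL × %ΔSales = 2.0437 × +11.1% = +22.7%.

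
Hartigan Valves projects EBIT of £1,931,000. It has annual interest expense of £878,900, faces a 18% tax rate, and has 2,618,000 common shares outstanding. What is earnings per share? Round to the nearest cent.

Pre-tax income = £1,931,000 − £878,900.00 = £1,052,100.00.
Net income = £1,052,100.00 × (1 − 0.18) = £862,722.00.
Per share: £862,722.00 / 2,618,000 shares = £0.33.

£0.33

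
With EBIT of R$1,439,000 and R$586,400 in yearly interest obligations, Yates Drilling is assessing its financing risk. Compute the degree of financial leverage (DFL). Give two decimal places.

Interest = R$586,400.00.
DFL = EBIT ÷ (EBIT − I) = R$1,439,000 ÷ (R$1,439,000 − R$586,400.00) = R$1,439,000 ÷ R$852,600.00 = 1.6878.

1.69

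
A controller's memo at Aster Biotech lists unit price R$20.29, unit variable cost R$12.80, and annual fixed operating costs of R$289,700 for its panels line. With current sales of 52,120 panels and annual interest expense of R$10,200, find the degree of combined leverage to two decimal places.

4.31

Total contribution margin = 52,120 × R$7.49 = R$390,378.80.
EBIT = R$390,378.80 − R$289,700 = R$100,678.80. Interest = R$10,200.00, so EBIT − I = R$90,478.80.
DCL = contribution ÷ (EBIT − I) = R$390,378.80 ÷ R$90,478.80 = 4.3146.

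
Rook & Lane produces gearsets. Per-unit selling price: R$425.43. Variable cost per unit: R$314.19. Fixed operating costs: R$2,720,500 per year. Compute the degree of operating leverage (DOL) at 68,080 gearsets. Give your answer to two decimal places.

Contribution at this volume is 68,080 × R$111.24 = R$7,573,219.20.
Operating income = contribution − fixed costs = R$7,573,219.20 − R$2,720,500 = R$4,852,719.20.
Degree of operating leverage = R$7,573,219.20 / R$4,852,719.20 = 1.5606.

1.56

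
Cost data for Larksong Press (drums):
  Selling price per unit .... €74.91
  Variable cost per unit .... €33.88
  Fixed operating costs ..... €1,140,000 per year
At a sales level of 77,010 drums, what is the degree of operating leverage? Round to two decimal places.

1.56

Total contribution margin = 77,010 × €41.03 = €3,159,720.30.
EBIT = €3,159,720.30 − €1,140,000 = €2,019,720.30.
So DOL = total CM / EBIT = €3,159,720.30 / €2,019,720.30 = 1.5644.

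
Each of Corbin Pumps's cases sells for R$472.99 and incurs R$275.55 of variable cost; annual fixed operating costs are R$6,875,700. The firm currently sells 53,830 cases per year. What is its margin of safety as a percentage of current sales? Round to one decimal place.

35.3%

Each unit contributes R$472.99 − R$275.55 = R$197.44. Break-even units = R$6,875,700 ÷ R$197.44 = 34,824.25; break-even revenue = 34,824.25 × R$472.99 = R$16,471,522.20.
Actual sales revenue = 53,830 × R$472.99 = R$25,461,051.70.
Margin of safety = (R$25,461,051.70 − R$16,471,522.20) ÷ R$25,461,051.70 = 35.3%.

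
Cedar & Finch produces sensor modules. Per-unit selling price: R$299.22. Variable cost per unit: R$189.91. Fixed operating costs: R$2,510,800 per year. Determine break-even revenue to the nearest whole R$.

Contribution margin per unit = R$299.22 − R$189.91 = R$109.31, a CM ratio of R$109.31 ÷ R$299.22 = 0.3653.
Break-even revenue = fixed costs × price ÷ CM = R$2,510,800 × R$299.22 ÷ R$109.31 = R$6,872,945.

R$6,872,945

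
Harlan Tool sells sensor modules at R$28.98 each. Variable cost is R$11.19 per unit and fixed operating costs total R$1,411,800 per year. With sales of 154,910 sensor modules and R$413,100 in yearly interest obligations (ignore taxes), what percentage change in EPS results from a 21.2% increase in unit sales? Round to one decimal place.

+62.8%

Contribution at this volume is 154,910 × R$17.79 = R$2,755,848.90.
Operating income = contribution − fixed costs = R$2,755,848.90 − R$1,411,800 = R$1,344,048.90.
Interest = R$413,100.00, so EBIT − I = R$930,948.90.
DCL = total CM / (EBIT − I) = R$2,755,848.90 / R$930,948.90 = 2.9603.
%ΔEPS = DCL × %ΔSales = 2.9603 × +21.2% = +62.8%.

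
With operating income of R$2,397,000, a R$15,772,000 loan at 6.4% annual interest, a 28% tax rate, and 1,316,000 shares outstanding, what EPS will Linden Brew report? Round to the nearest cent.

Pre-tax income = R$2,397,000 − R$1,009,408.00 = R$1,387,592.00.
After tax at 28%: net income = R$1,387,592.00 × 0.72 = R$999,066.24.
Per share: R$999,066.24 / 1,316,000 shares = R$0.76.

R$0.76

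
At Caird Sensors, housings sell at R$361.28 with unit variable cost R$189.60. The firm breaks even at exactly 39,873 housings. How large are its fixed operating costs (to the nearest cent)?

Contribution margin per unit = R$361.28 − R$189.60 = R$171.68.
Fixed costs = break-even units × CM = 39,873 × R$171.68 = R$6,845,396.64.

R$6,845,396.64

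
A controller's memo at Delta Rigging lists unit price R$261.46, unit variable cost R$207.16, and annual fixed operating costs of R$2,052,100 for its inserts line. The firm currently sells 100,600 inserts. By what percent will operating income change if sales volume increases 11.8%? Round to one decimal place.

+18.9%

Contribution at this volume is 100,600 × R$54.30 = R$5,462,580.00.
Subtracting fixed costs: EBIT = R$5,462,580.00 − R$2,052,100 = R$3,410,480.00.
DOL = contribution ÷ EBIT = R$5,462,580.00 ÷ R$3,410,480.00 = 1.6017.
So EBIT moves 1.6017 × (+11.8%) = +18.9%.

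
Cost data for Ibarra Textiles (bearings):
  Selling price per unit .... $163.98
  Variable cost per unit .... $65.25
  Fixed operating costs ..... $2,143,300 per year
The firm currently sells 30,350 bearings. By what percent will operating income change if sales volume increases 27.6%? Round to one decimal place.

+96.9%

Contribution at this volume is 30,350 × $98.73 = $2,996,455.50.
Subtracting fixed costs: EBIT = $2,996,455.50 − $2,143,300 = $853,155.50.
Degree of operating leverage = $2,996,455.50 / $853,155.50 = 3.5122.
Operating income changes by 3.5122 × +27.6% = +96.9%.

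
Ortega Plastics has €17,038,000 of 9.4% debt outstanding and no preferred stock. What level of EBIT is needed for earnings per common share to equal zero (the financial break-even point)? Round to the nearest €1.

Annual interest = 9.4% × €17,038,000 = €1,601,572.00.
With no preferred dividends, EPS = 0 when EBIT exactly covers interest, so the financial break-even EBIT is €1,601,572.00.

€1,601,572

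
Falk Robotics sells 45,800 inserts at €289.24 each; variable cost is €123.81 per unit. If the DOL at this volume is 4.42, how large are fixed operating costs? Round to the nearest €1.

€5,862,510

At 45,800 units, contribution = 45,800 × €165.43 = €7,576,694.00.
DOL = contribution / EBIT, so EBIT = €7,576,694.00 / 4.42 = €1,714,184.16.
Fixed costs = CM − EBIT = €7,576,694.00 − €1,714,184.16 = €5,862,510.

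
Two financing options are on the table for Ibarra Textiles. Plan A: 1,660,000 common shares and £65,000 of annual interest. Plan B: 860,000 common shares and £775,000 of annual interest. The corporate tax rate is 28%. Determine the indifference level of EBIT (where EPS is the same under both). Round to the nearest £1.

Set EPS_A = EPS_B: (EBIT − £65,000)(1 − 0.28) ÷ 1,660,000 = (EBIT − £775,000)(1 − 0.28) ÷ 860,000.
Cancelling (1 − t) and cross-multiplying: 860,000·(EBIT − 65,000) = 1,660,000·(EBIT − 775,000).
Solving, EBIT = (775,000·1,660,000 − 65,000·860,000) / (1,660,000 − 860,000) = 1,230,600,000,000 / 800,000 = 1,538,250.00.

£1,538,250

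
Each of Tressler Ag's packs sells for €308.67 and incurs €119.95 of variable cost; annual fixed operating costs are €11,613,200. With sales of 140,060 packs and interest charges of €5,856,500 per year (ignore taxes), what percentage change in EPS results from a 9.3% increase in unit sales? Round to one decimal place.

At 140,060 units, contribution = 140,060 × €188.72 = €26,432,123.20.
Operating income = contribution − fixed costs = €26,432,123.20 − €11,613,200 = €14,818,923.20.
Interest = €5,856,500.00, so EBIT − I = €8,962,423.20.
Degree of combined leverage = contribution ÷ (EBIT − I) = €26,432,123.20 ÷ €8,962,423.20 = 2.9492.
EPS therefore changes by 2.9492 × (+9.3%) = +27.4%.

+27.4%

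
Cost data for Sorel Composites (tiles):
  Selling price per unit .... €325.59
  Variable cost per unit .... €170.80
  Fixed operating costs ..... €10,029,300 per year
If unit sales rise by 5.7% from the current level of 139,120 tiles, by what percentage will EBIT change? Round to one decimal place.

+10.7%

At 139,120 units, contribution = 139,120 × €154.79 = €21,534,384.80.
Subtracting fixed costs: EBIT = €21,534,384.80 − €10,029,300 = €11,505,084.80.
DOL = contribution ÷ EBIT = €21,534,384.80 ÷ €11,505,084.80 = 1.8717.
Operating income changes by 1.8717 × +5.7% = +10.7%.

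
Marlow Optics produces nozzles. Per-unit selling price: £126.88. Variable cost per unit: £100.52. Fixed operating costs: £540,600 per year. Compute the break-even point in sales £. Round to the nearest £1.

£2,602,099

CM per unit = £126.88 − £100.52 = £26.36; CM ratio = £26.36 / £126.88 = 0.2078.
Break-even revenue = fixed costs × price ÷ CM = £540,600 × £126.88 ÷ £26.36 = £2,602,099.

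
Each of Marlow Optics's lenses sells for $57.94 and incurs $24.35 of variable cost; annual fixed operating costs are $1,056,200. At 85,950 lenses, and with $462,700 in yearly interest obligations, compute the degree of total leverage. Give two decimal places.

At 85,950 units, contribution = 85,950 × $33.59 = $2,887,060.50.
EBIT = $2,887,060.50 − $1,056,200 = $1,830,860.50. Interest = $462,700.00.
DOL = $2,887,060.50 ÷ $1,830,860.50 = 1.5769; DFL = $1,830,860.50 ÷ $1,368,160.50 = 1.3382.
Combined leverage = 1.5769 × 1.3382 = 2.1102.

2.11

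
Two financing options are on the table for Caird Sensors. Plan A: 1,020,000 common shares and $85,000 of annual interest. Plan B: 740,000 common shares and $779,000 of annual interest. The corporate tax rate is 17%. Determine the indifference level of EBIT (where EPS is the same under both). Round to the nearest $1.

Set EPS_A = EPS_B: (EBIT − $85,000)(1 − 0.17) ÷ 1,020,000 = (EBIT − $779,000)(1 − 0.17) ÷ 740,000.
The (1 − t) factor cancels: (EBIT − 85,000) × 740,000 = (EBIT − 779,000) × 1,020,000.
Solving, EBIT = (779,000·1,020,000 − 85,000·740,000) / (1,020,000 − 740,000) = 731,680,000,000 / 280,000 = 2,613,142.86.

$2,613,143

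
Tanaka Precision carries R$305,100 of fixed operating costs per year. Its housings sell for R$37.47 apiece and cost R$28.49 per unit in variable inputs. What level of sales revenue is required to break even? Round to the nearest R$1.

R$1,273,062

Contribution margin per unit = R$37.47 − R$28.49 = R$8.98, a CM ratio of R$8.98 ÷ R$37.47 = 0.2397.
Break-even revenue = fixed costs × price ÷ CM = R$305,100 × R$37.47 ÷ R$8.98 = R$1,273,062.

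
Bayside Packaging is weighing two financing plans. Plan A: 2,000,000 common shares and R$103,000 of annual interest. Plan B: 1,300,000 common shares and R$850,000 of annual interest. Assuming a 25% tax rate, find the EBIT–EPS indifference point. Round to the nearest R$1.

R$2,237,286

At indifference, (EBIT − 103,000)(1 − t)/2,000,000 = (EBIT − 850,000)(1 − t)/1,300,000.
The (1 − t) factor cancels: (EBIT − 103,000) × 1,300,000 = (EBIT − 850,000) × 2,000,000.
EBIT × (2,000,000 − 1,300,000) = 850,000 × 2,000,000 − 103,000 × 1,300,000 = 1,566,100,000,000, so EBIT = 1,566,100,000,000 ÷ 700,000 = 2,237,285.71.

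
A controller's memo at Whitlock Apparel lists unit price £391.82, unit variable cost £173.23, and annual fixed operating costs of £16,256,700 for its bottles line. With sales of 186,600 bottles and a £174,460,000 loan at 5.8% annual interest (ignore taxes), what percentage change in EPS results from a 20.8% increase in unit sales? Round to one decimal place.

+58.9%

At 186,600 units, contribution = 186,600 × £218.59 = £40,788,894.00.
Operating income = contribution − fixed costs = £40,788,894.00 − £16,256,700 = £24,532,194.00.
Interest = £10,118,680.00, so EBIT − I = £14,413,514.00.
Degree of combined leverage = contribution ÷ (EBIT − I) = £40,788,894.00 ÷ £14,413,514.00 = 2.8299.
%ΔEPS = DCL × %ΔSales = 2.8299 × +20.8% = +58.9%.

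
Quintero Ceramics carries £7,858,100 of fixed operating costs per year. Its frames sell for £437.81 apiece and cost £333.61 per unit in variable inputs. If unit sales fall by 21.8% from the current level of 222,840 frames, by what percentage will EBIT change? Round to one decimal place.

Total contribution margin = 222,840 × £104.20 = £23,219,928.00.
EBIT = £23,219,928.00 − £7,858,100 = £15,361,828.00.
So DOL = total CM / EBIT = £23,219,928.00 / £15,361,828.00 = 1.5115.
%ΔEBIT = DOL × %ΔSales = 1.5115 × -21.8% = -33.0%.

-33.0%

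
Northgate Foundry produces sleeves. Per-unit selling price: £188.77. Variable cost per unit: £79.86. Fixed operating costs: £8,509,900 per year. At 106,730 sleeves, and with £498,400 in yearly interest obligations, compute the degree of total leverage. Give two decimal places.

4.44

Contribution at this volume is 106,730 × £108.91 = £11,623,964.30.
Operating income = contribution − fixed costs = £11,623,964.30 − £8,509,900 = £3,114,064.30. Interest = £498,400.00.
DOL = £11,623,964.30 ÷ £3,114,064.30 = 3.7327; DFL = £3,114,064.30 ÷ £2,615,664.30 = 1.1905.
Combined leverage = 3.7327 × 1.1905 = 4.4438.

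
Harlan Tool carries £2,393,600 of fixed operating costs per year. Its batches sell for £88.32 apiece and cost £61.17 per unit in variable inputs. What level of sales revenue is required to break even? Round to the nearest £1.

Contribution margin per unit = £88.32 − £61.17 = £27.15, a CM ratio of £27.15 ÷ £88.32 = 0.3074.
Break-even revenue = fixed costs × price ÷ CM = £2,393,600 × £88.32 ÷ £27.15 = £7,786,473.

£7,786,473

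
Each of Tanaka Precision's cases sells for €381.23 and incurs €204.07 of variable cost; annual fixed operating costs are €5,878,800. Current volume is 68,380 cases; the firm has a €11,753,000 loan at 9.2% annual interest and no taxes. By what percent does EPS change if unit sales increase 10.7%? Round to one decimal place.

+25.1%

At 68,380 units, contribution = 68,380 × €177.16 = €12,114,200.80.
EBIT = €12,114,200.80 − €5,878,800 = €6,235,400.80.
Interest = €1,081,276.00, so EBIT − I = €5,154,124.80.
DCL = total CM / (EBIT − I) = €12,114,200.80 / €5,154,124.80 = 2.3504.
%ΔEPS = DCL × %ΔSales = 2.3504 × +10.7% = +25.1%.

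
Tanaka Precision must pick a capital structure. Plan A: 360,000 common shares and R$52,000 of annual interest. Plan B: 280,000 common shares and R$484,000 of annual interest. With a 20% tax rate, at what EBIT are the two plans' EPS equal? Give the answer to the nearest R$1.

Set EPS_A = EPS_B: (EBIT − R$52,000)(1 − 0.20) ÷ 360,000 = (EBIT − R$484,000)(1 − 0.20) ÷ 280,000.
The (1 − t) factor cancels: (EBIT − 52,000) × 280,000 = (EBIT − 484,000) × 360,000.
EBIT × (360,000 − 280,000) = 484,000 × 360,000 − 52,000 × 280,000 = 159,680,000,000, so EBIT = 159,680,000,000 ÷ 80,000 = 1,996,000.00.

R$1,996,000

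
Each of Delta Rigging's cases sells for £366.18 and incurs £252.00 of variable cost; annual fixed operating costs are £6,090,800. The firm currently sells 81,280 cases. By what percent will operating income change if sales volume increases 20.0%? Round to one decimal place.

Total contribution margin = 81,280 × £114.18 = £9,280,550.40.
Operating income = contribution − fixed costs = £9,280,550.40 − £6,090,800 = £3,189,750.40.
So DOL = total CM / EBIT = £9,280,550.40 / £3,189,750.40 = 2.9095.
So EBIT moves 2.9095 × (+20.0%) = +58.2%.

+58.2%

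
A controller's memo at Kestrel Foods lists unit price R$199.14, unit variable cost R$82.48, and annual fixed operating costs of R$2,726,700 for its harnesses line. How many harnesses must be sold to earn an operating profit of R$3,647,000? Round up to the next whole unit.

54,635 harnesses

Contribution margin per unit = R$199.14 − R$82.48 = R$116.66.
Units = (FC + target) / CM = (R$2,726,700 + R$3,647,000) / R$116.66 = 54,634.84, so 54,635 harnesses.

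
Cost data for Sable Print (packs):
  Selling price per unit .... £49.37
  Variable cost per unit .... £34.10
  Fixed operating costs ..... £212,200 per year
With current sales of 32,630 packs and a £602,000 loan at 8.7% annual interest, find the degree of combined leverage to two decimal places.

Total contribution margin = 32,630 × £15.27 = £498,260.10.
Operating income = contribution − fixed costs = £498,260.10 − £212,200 = £286,060.10. Interest = £52,374.00, so EBIT − I = £233,686.10.
Degree of total leverage = total CM / (EBIT − interest) = £498,260.10 / £233,686.10 = 2.1322.

2.13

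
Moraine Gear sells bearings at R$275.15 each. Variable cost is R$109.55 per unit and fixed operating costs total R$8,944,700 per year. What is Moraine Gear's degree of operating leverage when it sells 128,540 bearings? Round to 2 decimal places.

At 128,540 units, contribution = 128,540 × R$165.60 = R$21,286,224.00.
EBIT = R$21,286,224.00 − R$8,944,700 = R$12,341,524.00.
So DOL = total CM / EBIT = R$21,286,224.00 / R$12,341,524.00 = 1.7248.

1.72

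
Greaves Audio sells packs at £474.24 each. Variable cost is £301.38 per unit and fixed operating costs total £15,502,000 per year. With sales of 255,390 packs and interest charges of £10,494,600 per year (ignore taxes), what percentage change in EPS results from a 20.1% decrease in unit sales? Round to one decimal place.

At 255,390 units, contribution = 255,390 × £172.86 = £44,146,715.40.
Operating income = contribution − fixed costs = £44,146,715.40 − £15,502,000 = £28,644,715.40.
Interest = £10,494,600.00, so EBIT − I = £18,150,115.40.
Degree of combined leverage = contribution ÷ (EBIT − I) = £44,146,715.40 ÷ £18,150,115.40 = 2.4323.
%ΔEPS = DCL × %ΔSales = 2.4323 × -20.1% = -48.9%.

-48.9%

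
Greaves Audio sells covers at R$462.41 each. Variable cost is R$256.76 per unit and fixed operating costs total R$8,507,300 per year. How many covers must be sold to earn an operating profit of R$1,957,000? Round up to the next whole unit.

Each unit contributes R$462.41 − R$256.76 = R$205.65.
Need Q such that Q × R$205.65 − R$8,507,300 = R$1,957,000, i.e. Q = R$10,464,300 / R$205.65 = 50,884.03 → 50,885.

50,885 covers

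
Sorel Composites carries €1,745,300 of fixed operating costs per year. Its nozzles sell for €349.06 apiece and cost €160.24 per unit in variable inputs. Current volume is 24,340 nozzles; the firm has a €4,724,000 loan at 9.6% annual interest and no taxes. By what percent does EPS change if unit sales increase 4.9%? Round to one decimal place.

+9.4%

Total contribution margin = 24,340 × €188.82 = €4,595,878.80.
Operating income = contribution − fixed costs = €4,595,878.80 − €1,745,300 = €2,850,578.80.
Interest = €453,504.00, so EBIT − I = €2,397,074.80.
DCL = total CM / (EBIT − I) = €4,595,878.80 / €2,397,074.80 = 1.9173.
EPS therefore changes by 1.9173 × (+4.9%) = +9.4%.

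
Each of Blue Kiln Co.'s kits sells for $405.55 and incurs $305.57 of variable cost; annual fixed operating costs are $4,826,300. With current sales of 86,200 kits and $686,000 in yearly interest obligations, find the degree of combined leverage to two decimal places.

2.77

Total contribution margin = 86,200 × $99.98 = $8,618,276.00.
EBIT = $8,618,276.00 − $4,826,300 = $3,791,976.00. Interest = $686,000.00, so EBIT − I = $3,105,976.00.
DCL = contribution ÷ (EBIT − I) = $8,618,276.00 ÷ $3,105,976.00 = 2.7747.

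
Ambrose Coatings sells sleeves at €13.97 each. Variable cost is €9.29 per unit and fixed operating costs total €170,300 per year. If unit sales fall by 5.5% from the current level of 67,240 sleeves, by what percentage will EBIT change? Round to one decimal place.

At 67,240 units, contribution = 67,240 × €4.68 = €314,683.20.
Operating income = contribution − fixed costs = €314,683.20 − €170,300 = €144,383.20.
DOL = contribution ÷ EBIT = €314,683.20 ÷ €144,383.20 = 2.1795.
%ΔEBIT = DOL × %ΔSales = 2.1795 × -5.5% = -12.0%.

-12.0%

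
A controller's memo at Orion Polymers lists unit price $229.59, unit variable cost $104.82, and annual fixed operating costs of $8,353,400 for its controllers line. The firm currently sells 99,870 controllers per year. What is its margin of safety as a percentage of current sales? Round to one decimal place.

Contribution margin per unit = $229.59 − $104.82 = $124.77. Break-even units = $8,353,400 ÷ $124.77 = 66,950.39; break-even revenue = 66,950.39 × $229.59 = $15,371,139.75.
Actual sales revenue = 99,870 × $229.59 = $22,929,153.30.
Margin of safety = ($22,929,153.30 − $15,371,139.75) ÷ $22,929,153.30 = 33.0%.

33.0%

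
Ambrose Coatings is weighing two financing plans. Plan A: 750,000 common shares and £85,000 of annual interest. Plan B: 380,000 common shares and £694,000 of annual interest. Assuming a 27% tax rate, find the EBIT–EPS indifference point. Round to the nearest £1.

Set EPS_A = EPS_B: (EBIT − £85,000)(1 − 0.27) ÷ 750,000 = (EBIT − £694,000)(1 − 0.27) ÷ 380,000.
The (1 − t) factor cancels: (EBIT − 85,000) × 380,000 = (EBIT − 694,000) × 750,000.
Solving, EBIT = (694,000·750,000 − 85,000·380,000) / (750,000 − 380,000) = 488,200,000,000 / 370,000 = 1,319,459.46.

£1,319,459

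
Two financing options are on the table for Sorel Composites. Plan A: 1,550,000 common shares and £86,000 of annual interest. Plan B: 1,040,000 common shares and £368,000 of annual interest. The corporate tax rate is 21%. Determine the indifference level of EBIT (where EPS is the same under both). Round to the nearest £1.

£943,059

Set EPS_A = EPS_B: (EBIT − £86,000)(1 − 0.21) ÷ 1,550,000 = (EBIT − £368,000)(1 − 0.21) ÷ 1,040,000.
The (1 − t) factor cancels: (EBIT − 86,000) × 1,040,000 = (EBIT − 368,000) × 1,550,000.
EBIT × (1,550,000 − 1,040,000) = 368,000 × 1,550,000 − 86,000 × 1,040,000 = 480,960,000,000, so EBIT = 480,960,000,000 ÷ 510,000 = 943,058.82.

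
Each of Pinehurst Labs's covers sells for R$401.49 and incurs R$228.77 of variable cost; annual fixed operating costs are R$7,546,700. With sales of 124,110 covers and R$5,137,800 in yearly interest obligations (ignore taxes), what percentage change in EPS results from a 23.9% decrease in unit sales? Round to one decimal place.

Total contribution margin = 124,110 × R$172.72 = R$21,436,279.20.
EBIT = R$21,436,279.20 − R$7,546,700 = R$13,889,579.20.
After interest of R$5,137,800.00, pre-tax earnings = R$8,751,779.20.
Degree of combined leverage = contribution ÷ (EBIT − I) = R$21,436,279.20 ÷ R$8,751,779.20 = 2.4494.
%ΔEPS = DCL × %ΔSales = 2.4494 × -23.9% = -58.5%.

-58.5%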